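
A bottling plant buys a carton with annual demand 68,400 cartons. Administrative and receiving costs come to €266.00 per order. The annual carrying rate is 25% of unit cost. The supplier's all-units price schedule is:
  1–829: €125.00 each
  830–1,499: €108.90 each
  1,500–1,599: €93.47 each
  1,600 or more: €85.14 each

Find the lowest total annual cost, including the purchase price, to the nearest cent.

Holding cost per unit per year at price C is H = 0.25·C.
Evaluate total cost at each tier's feasible EOQ or, if the EOQ is below the tier, at the tier's minimum quantity.
Tier 1 (€125.00): EOQ = 1079.1 exceeds tier's upper bound 829, so this tier is dominated.
EOQ at €108.90 = 1156.1 (feasible in tier 2): TC = 68,400×€108.90 + (68,400/1156.1)×266 + (1156.1/2)×0.25×€108.90 = €7,480,235.15.
EOQ at €93.47 = 1247.9 < 1500, so use break Q=1500: TC = 68,400×€93.47 + (68,400/1500.0)×266 + (1500.0/2)×0.25×€93.47 = €6,423,003.22.
EOQ at €85.14 = 1307.5 < 1600, so use break Q=1600: TC = 68,400×€85.14 + (68,400/1600.0)×266 + (1600.0/2)×0.25×€85.14 = €5,851,975.50.
Lowest total cost among the candidates is at Q = 1600.0.

TC* ≈ €5,851,975.50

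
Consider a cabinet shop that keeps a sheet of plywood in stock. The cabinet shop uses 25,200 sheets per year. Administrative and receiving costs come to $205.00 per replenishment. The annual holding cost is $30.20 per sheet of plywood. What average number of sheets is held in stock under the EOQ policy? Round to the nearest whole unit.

The optimal lot size = √(2DS/H) = √(2 × 25,200 × 205 / 30.2) ≈ 584.91.
Average inventory = Q*/2 ≈ 584.91 / 2 = 292.455.

Average inventory ≈ 292 sheets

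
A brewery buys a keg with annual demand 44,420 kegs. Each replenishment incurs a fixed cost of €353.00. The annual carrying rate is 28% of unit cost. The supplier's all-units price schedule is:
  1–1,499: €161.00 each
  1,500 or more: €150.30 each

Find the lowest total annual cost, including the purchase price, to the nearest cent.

Holding cost per unit per year at price C is H = 0.28·C.
For each price level, check whether its EOQ is feasible; otherwise the best quantity at that price is the breakpoint.
EOQ at €161.00 = 834.1 (feasible in tier 1): TC = 44,420×€161.00 + (44,420/834.1)×353 + (834.1/2)×0.28×€161.00 = €7,189,219.63.
EOQ at €150.30 = 863.2 < 1500, so use break Q=1500: TC = 44,420×€150.30 + (44,420/1500.0)×353 + (1500.0/2)×0.28×€150.30 = €6,718,342.51.
Lowest total cost among the candidates is at Q = 1500.0.

TC* ≈ €6,718,342.51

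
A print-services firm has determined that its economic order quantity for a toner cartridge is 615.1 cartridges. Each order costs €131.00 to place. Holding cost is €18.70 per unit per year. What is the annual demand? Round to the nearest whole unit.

D ≈ 27,004 cartridges per year

The basic EOQ model gives Q* = √(2DS/H); rearrange for the unknown.
From Q* = √(2DS/H): D = Q*²H / (2S) = 615.1² × 18.7 / (2 × 131) = 27004.228.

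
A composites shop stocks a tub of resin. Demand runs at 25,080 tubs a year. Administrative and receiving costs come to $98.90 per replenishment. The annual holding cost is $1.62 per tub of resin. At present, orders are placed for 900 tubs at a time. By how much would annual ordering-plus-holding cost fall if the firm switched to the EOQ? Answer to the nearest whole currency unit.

Extra cost ≈ $650 per year

EOQ = √(2DS/H) = √(2 × 25,080 × 98.9 / 1.62) ≈ 1749.92.
Cost at Q* = (D/Q*)S + (Q*/2)H = √(2DSH) ≈ $2,834.88.
Cost at Q = 900: (25,080/900)×98.9 + (900/2)×1.62 = $2,756.01 + $729.00 = $3,485.01.
Excess = $3,485.01 − $2,834.88 = $650.14.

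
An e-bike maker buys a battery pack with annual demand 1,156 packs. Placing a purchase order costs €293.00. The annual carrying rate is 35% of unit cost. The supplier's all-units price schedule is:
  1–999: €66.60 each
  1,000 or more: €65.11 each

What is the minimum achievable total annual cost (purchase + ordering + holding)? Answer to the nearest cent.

TC* ≈ €80,963.33

Holding cost per unit per year at price C is H = 0.35·C.
For each price level, check whether its EOQ is feasible; otherwise the best quantity at that price is the breakpoint.
EOQ at €66.60 = 170.5 (feasible in tier 1): TC = 1,156×€66.60 + (1,156/170.5)×293 + (170.5/2)×0.35×€66.60 = €80,963.33.
EOQ at €65.11 = 172.4 < 1000, so use break Q=1000: TC = 1,156×€65.11 + (1,156/1000.0)×293 + (1000.0/2)×0.35×€65.11 = €87,000.12.
Lowest total cost among the candidates is at Q = 170.5.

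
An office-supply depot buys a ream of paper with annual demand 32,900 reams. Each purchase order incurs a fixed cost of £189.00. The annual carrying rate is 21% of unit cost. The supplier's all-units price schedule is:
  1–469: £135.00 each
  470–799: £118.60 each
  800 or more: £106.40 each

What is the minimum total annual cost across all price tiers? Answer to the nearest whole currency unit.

TC* ≈ £3,517,270

Holding cost per unit per year at price C is H = 0.21·C.
Evaluate total cost at each tier's feasible EOQ or, if the EOQ is below the tier, at the tier's minimum quantity.
Tier 1 (£135.00): EOQ = 662.3 exceeds tier's upper bound 469, so this tier is dominated.
EOQ at £118.60 = 706.6 (feasible in tier 2): TC = 32,900×£118.60 + (32,900/706.6)×189 + (706.6/2)×0.21×£118.60 = £3,919,539.32.
EOQ at £106.40 = 746.0 < 800, so use break Q=800: TC = 32,900×£106.40 + (32,900/800.0)×189 + (800.0/2)×0.21×£106.40 = £3,517,270.23.
Lowest total cost among the candidates is at Q = 800.0.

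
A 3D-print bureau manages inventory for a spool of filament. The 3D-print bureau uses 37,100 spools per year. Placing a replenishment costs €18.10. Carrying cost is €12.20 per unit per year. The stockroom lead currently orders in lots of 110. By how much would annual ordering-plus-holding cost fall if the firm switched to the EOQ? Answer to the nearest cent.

Extra cost ≈ €2,727.82 per year

EOQ = √(2DS/H) = √(2 × 37,100 × 18.1 / 12.2) ≈ 331.79.
Cost at Q* = (D/Q*)S + (Q*/2)H = √(2DSH) ≈ €4,047.82.
Cost at Q = 110: (37,100/110)×18.1 + (110/2)×12.2 = €6,104.64 + €671.00 = €6,775.64.
Excess = €6,775.64 − €4,047.82 = €2,727.82.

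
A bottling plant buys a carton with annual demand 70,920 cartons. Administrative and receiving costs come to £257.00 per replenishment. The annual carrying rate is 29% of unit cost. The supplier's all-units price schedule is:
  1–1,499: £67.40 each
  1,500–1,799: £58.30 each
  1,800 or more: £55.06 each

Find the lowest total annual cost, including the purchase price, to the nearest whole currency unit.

TC* ≈ £3,929,352

Holding cost per unit per year at price C is H = 0.29·C.
Candidates are each tier's EOQ (if it falls in that tier) and each price-break quantity.
EOQ at £67.40 = 1365.6 (feasible in tier 1): TC = 70,920×£67.40 + (70,920/1365.6)×257 + (1365.6/2)×0.29×£67.40 = £4,806,700.85.
EOQ at £58.30 = 1468.4 < 1500, so use break Q=1500: TC = 70,920×£58.30 + (70,920/1500.0)×257 + (1500.0/2)×0.29×£58.30 = £4,159,467.21.
EOQ at £55.06 = 1510.9 < 1800, so use break Q=1800: TC = 70,920×£55.06 + (70,920/1800.0)×257 + (1800.0/2)×0.29×£55.06 = £3,929,351.66.
Lowest total cost among the candidates is at Q = 1800.0.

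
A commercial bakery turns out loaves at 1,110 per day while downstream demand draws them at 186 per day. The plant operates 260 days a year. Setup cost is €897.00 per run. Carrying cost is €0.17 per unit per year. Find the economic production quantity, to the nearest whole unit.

Annual demand D = 186 × 260 = 48,360.
Production build-up factor (1 − d/p) = 1 − 186/1,110 = 0.8324.
Q* = √(2DS / (H(1 − d/p))) = √(2 × 48,360 × 897 / (0.17 × 0.8324)).
= √(86,757,840 / 0.1415) ≈ 24760.272.

Q* ≈ 24,760 loaves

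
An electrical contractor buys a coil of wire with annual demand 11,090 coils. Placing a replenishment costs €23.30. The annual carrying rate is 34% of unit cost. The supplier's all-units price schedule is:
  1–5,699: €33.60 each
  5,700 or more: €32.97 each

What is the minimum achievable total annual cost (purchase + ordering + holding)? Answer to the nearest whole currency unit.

TC* ≈ €375,054

Holding cost per unit per year at price C is H = 0.34·C.
Evaluate total cost at each tier's feasible EOQ or, if the EOQ is below the tier, at the tier's minimum quantity.
EOQ at €33.60 = 212.7 (feasible in tier 1): TC = 11,090×€33.60 + (11,090/212.7)×23.3 + (212.7/2)×0.34×€33.60 = €375,053.78.
EOQ at €32.97 = 214.7 < 5700, so use break Q=5700: TC = 11,090×€32.97 + (11,090/5700.0)×23.3 + (5700.0/2)×0.34×€32.97 = €397,630.56.
Lowest total cost among the candidates is at Q = 212.7.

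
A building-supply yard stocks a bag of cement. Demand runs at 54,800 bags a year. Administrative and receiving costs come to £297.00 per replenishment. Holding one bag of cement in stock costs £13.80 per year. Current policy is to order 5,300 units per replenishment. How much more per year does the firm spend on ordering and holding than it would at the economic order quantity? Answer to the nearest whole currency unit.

Extra cost ≈ £18,446 per year

EOQ = √(2DS/H) = √(2 × 54,800 × 297 / 13.8) ≈ 1535.83.
Cost at Q* = (D/Q*)S + (Q*/2)H = √(2DSH) ≈ £21,194.49.
Cost at Q = 5,300: (54,800/5,300)×297 + (5,300/2)×13.8 = £3,070.87 + £36,570.00 = £39,640.87.
Excess = £39,640.87 − £21,194.49 = £18,446.37.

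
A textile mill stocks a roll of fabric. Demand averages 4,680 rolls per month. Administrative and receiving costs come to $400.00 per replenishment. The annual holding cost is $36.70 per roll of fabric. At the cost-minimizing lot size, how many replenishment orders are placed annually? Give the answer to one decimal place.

Annual demand D = 4,680 × 12 = 56,160.
Q* = √(2DS/H) = √(2 × 56,160 × 400 / 36.7) ≈ 1106.43.
Orders per year = D / Q* = 56,160 / 1106.43 ≈ 50.758.

N ≈ 50.8 orders per year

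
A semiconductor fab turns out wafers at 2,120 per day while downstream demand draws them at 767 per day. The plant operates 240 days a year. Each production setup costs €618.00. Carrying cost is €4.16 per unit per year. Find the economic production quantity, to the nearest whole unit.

Q* ≈ 9,257 wafers

Annual demand D = 767 × 240 = 184,080.
Production build-up factor (1 − d/p) = 1 − 767/2,120 = 0.6382.
Q* = √(2DS / (H(1 − d/p))) = √(2 × 184,080 × 618 / (4.16 × 0.6382)).
= √(227,522,880 / 2.6549) ≈ 9257.312.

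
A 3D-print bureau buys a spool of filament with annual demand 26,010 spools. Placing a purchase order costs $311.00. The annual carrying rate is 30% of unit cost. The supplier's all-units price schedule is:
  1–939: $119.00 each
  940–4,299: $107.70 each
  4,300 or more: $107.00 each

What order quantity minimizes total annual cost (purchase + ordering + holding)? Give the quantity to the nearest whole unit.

Holding cost per unit per year at price C is H = 0.30·C.
Evaluate total cost at each tier's feasible EOQ or, if the EOQ is below the tier, at the tier's minimum quantity.
EOQ at $119.00 = 673.2 (feasible in tier 1): TC = 26,010×$119.00 + (26,010/673.2)×311 + (673.2/2)×0.30×$119.00 = $3,119,222.53.
EOQ at $107.70 = 707.6 < 940, so use break Q=940: TC = 26,010×$107.70 + (26,010/940.0)×311 + (940.0/2)×0.30×$107.70 = $2,825,068.14.
EOQ at $107.00 = 709.9 < 4300, so use break Q=4300: TC = 26,010×$107.00 + (26,010/4300.0)×311 + (4300.0/2)×0.30×$107.00 = $2,853,966.19.
Lowest total cost is $2,825,068.14 at Q = 940.0.

Q* ≈ 940 spools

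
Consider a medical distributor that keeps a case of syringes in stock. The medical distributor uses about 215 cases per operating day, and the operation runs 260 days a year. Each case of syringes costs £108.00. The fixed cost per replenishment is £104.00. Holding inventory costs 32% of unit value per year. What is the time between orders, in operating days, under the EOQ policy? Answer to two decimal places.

Annual demand D = 215 × 260 = 55,900.
Holding cost H = 0.32 × £108.00 = £34.5600 per unit per year.
Q* = √(2DS/H) = √(2 × 55,900 × 104 / 34.56) ≈ 580.03.
Cycle time = Q*/D × 260 = 580.03 / 55,900 × 260 ≈ 2.698 days.

T ≈ 2.70 days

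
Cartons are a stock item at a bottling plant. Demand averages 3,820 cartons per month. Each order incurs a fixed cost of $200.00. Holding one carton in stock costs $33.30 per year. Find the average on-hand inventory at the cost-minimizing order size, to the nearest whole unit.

Average inventory ≈ 371 cartons

Annual demand D = 3,820 × 12 = 45,840.
Q* = √(2DS/H) = √(2 × 45,840 × 200 / 33.3) ≈ 742.04.
Average inventory = Q*/2 ≈ 742.04 / 2 = 371.022.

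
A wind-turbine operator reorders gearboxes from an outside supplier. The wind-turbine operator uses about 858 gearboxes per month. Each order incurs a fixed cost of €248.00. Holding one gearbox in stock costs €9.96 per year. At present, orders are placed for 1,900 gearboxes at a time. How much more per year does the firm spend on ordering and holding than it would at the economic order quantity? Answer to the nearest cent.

Extra cost ≈ €3,674.01 per year

Annual demand D = 858 × 12 = 10,296.
EOQ = √(2DS/H) = √(2 × 10,296 × 248 / 9.96) ≈ 716.05.
Cost at Q* = (D/Q*)S + (Q*/2)H = √(2DSH) ≈ €7,131.89.
Cost at Q = 1,900: (10,296/1,900)×248 + (1,900/2)×9.96 = €1,343.90 + €9,462.00 = €10,805.90.
Excess = €10,805.90 − €7,131.89 = €3,674.01.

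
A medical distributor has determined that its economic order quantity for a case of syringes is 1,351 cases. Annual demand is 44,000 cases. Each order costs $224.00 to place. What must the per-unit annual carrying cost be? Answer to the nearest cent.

H ≈ $10.80

Squaring Q* = √(2DS/H) gives Q*² = 2DS/H.
From Q* = √(2DS/H): H = 2DS / Q*² = 2 × 44,000 × 224 / 1,351² = 10.7999.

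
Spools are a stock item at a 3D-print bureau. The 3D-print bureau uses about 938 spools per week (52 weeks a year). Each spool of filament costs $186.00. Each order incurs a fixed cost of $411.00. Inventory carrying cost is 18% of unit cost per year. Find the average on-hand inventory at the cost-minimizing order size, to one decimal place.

Annual demand D = 938 × 52 = 48,776.
Holding cost H = 0.18 × $186.00 = $33.4800 per unit per year.
EOQ = √(2DS/H) = √(2 × 48,776 × 411 / 33.48) ≈ 1094.32.
Average inventory = Q*/2 ≈ 1094.32 / 2 = 547.162.

Average inventory ≈ 547.2 spools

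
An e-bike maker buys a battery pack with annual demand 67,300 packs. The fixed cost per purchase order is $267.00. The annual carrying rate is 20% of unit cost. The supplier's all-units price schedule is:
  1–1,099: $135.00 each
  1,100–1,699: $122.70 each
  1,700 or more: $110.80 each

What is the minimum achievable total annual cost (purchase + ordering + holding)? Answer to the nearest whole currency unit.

TC* ≈ $7,486,246

Holding cost per unit per year at price C is H = 0.20·C.
For each price level, check whether its EOQ is feasible; otherwise the best quantity at that price is the breakpoint.
Tier 1 ($135.00): EOQ = 1153.7 exceeds tier's upper bound 1099, so this tier is dominated.
EOQ at $122.70 = 1210.2 (feasible in tier 2): TC = 67,300×$122.70 + (67,300/1210.2)×267 + (1210.2/2)×0.20×$122.70 = $8,287,407.20.
EOQ at $110.80 = 1273.5 < 1700, so use break Q=1700: TC = 67,300×$110.80 + (67,300/1700.0)×267 + (1700.0/2)×0.20×$110.80 = $7,486,246.06.
Lowest total cost among the candidates is at Q = 1700.0.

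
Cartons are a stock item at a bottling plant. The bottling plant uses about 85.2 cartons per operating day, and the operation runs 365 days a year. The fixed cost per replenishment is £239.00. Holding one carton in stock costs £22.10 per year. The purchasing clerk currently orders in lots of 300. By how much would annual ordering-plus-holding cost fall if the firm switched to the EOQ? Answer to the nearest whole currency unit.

Extra cost ≈ £9,965 per year

Annual demand D = 85.2 × 365 = 31,098.
EOQ = √(2DS/H) = √(2 × 31,098 × 239 / 22.1) ≈ 820.13.
Cost at Q* = (D/Q*)S + (Q*/2)H = √(2DSH) ≈ £18,124.93.
Cost at Q = 300: (31,098/300)×239 + (300/2)×22.1 = £24,774.74 + £3,315.00 = £28,089.74.
Excess = £28,089.74 − £18,124.93 = £9,964.81.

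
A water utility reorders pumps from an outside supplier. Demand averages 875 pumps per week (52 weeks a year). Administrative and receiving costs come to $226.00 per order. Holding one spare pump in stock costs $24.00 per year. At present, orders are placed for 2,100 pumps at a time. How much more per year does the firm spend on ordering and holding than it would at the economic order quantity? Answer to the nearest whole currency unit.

Annual demand D = 875 × 52 = 45,500.
EOQ = √(2DS/H) = √(2 × 45,500 × 226 / 24) ≈ 925.70.
Cost at Q* = (D/Q*)S + (Q*/2)H = √(2DSH) ≈ $22,216.75.
Cost at Q = 2,100: (45,500/2,100)×226 + (2,100/2)×24 = $4,896.67 + $25,200.00 = $30,096.67.
Excess = $30,096.67 − $22,216.75 = $7,879.92.

Extra cost ≈ $7,880 per year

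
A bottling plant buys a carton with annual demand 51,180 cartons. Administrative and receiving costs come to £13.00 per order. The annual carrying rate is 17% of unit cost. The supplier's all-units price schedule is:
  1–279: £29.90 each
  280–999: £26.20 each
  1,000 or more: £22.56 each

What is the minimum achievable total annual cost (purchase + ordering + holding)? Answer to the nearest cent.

TC* ≈ £1,157,203.74

Holding cost per unit per year at price C is H = 0.17·C.
Candidates are each tier's EOQ (if it falls in that tier) and each price-break quantity.
Tier 1 (£29.90): EOQ = 511.7 exceeds tier's upper bound 279, so this tier is dominated.
EOQ at £26.20 = 546.6 (feasible in tier 2): TC = 51,180×£26.20 + (51,180/546.6)×13 + (546.6/2)×0.17×£26.20 = £1,343,350.51.
EOQ at £22.56 = 589.0 < 1000, so use break Q=1000: TC = 51,180×£22.56 + (51,180/1000.0)×13 + (1000.0/2)×0.17×£22.56 = £1,157,203.74.
Lowest total cost among the candidates is at Q = 1000.0.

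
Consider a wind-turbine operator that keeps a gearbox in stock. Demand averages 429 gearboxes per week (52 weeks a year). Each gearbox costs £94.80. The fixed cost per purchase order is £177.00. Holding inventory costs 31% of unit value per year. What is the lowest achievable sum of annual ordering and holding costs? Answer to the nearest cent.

TC* ≈ £15,234.11

Annual demand D = 429 × 52 = 22,308.
Holding cost H = 0.31 × £94.80 = £29.3880 per unit per year.
The optimal lot size = √(2DS/H) = √(2 × 22,308 × 177 / 29.388) ≈ 518.38.
At the optimum the two cost components are equal, so total cost = 2·(Q*/2)H = Q*·H.
Minimum total = √(2DSH) = √(2 × 22,308 × 177 × 29.388) ≈ 15234.106.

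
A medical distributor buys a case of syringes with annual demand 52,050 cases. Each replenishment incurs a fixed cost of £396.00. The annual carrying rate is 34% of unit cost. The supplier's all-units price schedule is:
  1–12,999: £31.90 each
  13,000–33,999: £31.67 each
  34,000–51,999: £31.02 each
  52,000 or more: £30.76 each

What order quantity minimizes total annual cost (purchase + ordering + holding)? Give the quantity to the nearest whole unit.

Q* ≈ 1,950 cases

Holding cost per unit per year at price C is H = 0.34·C.
Candidates are each tier's EOQ (if it falls in that tier) and each price-break quantity.
EOQ at £31.90 = 1949.6 (feasible in tier 1): TC = 52,050×£31.90 + (52,050/1949.6)×396 + (1949.6/2)×0.34×£31.90 = £1,681,540.00.
EOQ at £31.67 = 1956.6 < 13000, so use break Q=13000: TC = 52,050×£31.67 + (52,050/13000.0)×396 + (13000.0/2)×0.34×£31.67 = £1,719,999.72.
EOQ at £31.02 = 1977.0 < 34000, so use break Q=34000: TC = 52,050×£31.02 + (52,050/34000.0)×396 + (34000.0/2)×0.34×£31.02 = £1,794,492.83.
EOQ at £30.76 = 1985.4 < 52000, so use break Q=52000: TC = 52,050×£30.76 + (52,050/52000.0)×396 + (52000.0/2)×0.34×£30.76 = £1,873,372.78.
Lowest total cost is £1,681,540.00 at Q = 1949.6.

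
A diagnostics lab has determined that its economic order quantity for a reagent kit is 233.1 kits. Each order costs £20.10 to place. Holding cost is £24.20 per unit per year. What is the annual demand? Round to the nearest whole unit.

D ≈ 32,709 kits per year

The basic EOQ model gives Q* = √(2DS/H); rearrange for the unknown.
From Q* = √(2DS/H): D = Q*²H / (2S) = 233.1² × 24.2 / (2 × 20.1) = 32709.497.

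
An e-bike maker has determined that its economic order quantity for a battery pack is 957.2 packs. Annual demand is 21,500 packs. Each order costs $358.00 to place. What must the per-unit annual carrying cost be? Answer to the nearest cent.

H ≈ $16.80

Invert the EOQ relation Q*² = 2DS/H.
From Q* = √(2DS/H): H = 2DS / Q*² = 2 × 21,500 × 358 / 957.2² = 16.8014.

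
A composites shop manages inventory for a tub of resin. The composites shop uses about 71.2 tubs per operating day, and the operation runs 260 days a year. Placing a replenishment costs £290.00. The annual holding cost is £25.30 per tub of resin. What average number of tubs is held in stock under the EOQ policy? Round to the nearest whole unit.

Annual demand D = 71.2 × 260 = 18,512.
The optimal lot size = √(2DS/H) = √(2 × 18,512 × 290 / 25.3) ≈ 651.45.
Average inventory = Q*/2 ≈ 651.45 / 2 = 325.724.

Average inventory ≈ 326 tubs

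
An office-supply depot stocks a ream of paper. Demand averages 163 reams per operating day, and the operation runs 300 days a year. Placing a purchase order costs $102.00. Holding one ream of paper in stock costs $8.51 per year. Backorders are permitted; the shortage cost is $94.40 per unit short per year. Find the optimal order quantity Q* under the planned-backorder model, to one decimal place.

Annual demand D = 163 × 300 = 48,900.
With planned backorders, Q* = √(2DS/H) · √((H+B)/B).
√(2DS/H) = √(2 × 48,900 × 102 / 8.51) = 1082.692.
√((H+B)/B) = √((8.51+94.4)/94.4) = 1.0441.
Q* ≈ 1130.440.

Q* ≈ 1,130.4 reams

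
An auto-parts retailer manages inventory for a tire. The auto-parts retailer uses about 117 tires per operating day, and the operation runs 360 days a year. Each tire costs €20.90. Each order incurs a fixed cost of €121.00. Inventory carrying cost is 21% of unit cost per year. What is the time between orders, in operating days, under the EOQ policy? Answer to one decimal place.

Annual demand D = 117 × 360 = 42,120.
Holding cost H = 0.21 × €20.90 = €4.3890 per unit per year.
The optimal lot size = √(2DS/H) = √(2 × 42,120 × 121 / 4.389) ≈ 1523.94.
Cycle time = Q*/D × 360 = 1523.94 / 42,120 × 360 ≈ 13.025 days.

T ≈ 13.0 days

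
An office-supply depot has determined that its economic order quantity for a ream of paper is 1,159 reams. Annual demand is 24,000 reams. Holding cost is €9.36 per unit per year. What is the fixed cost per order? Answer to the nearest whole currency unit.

The basic EOQ model gives Q* = √(2DS/H); rearrange for the unknown.
From Q* = √(2DS/H): S = Q*²H / (2D) = 1,159² × 9.36 / (2 × 24,000) = 261.9398.

S ≈ €262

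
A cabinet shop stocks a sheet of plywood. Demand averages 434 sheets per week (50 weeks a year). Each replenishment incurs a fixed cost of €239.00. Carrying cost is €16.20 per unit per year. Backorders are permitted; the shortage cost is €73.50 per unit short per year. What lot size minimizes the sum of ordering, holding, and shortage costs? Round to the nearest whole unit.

Q* ≈ 884 sheets

Annual demand D = 434 × 50 = 21,700.
With planned backorders, Q* = √(2DS/H) · √((H+B)/B).
√(2DS/H) = √(2 × 21,700 × 239 / 16.2) = 800.177.
√((H+B)/B) = √((16.2+73.5)/73.5) = 1.1047.
Q* ≈ 883.973.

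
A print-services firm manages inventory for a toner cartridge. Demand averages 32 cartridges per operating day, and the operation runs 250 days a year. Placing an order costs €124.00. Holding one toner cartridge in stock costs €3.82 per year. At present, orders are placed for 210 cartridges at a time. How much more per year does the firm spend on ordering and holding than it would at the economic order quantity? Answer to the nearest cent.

Extra cost ≈ €2,371.93 per year

Annual demand D = 32 × 250 = 8,000.
EOQ = √(2DS/H) = √(2 × 8,000 × 124 / 3.82) ≈ 720.67.
Cost at Q* = (D/Q*)S + (Q*/2)H = √(2DSH) ≈ €2,752.98.
Cost at Q = 210: (8,000/210)×124 + (210/2)×3.82 = €4,723.81 + €401.10 = €5,124.91.
Excess = €5,124.91 − €2,752.98 = €2,371.93.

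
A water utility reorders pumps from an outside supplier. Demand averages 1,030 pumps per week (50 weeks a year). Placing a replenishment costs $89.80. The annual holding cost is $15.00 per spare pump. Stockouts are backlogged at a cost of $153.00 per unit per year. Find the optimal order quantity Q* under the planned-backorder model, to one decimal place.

Annual demand D = 1,030 × 50 = 51,500.
With planned backorders, Q* = √(2DS/H) · √((H+B)/B).
√(2DS/H) = √(2 × 51,500 × 89.8 / 15) = 785.256.
√((H+B)/B) = √((15+153)/153) = 1.0479.
Q* ≈ 822.849.

Q* ≈ 822.8 pumps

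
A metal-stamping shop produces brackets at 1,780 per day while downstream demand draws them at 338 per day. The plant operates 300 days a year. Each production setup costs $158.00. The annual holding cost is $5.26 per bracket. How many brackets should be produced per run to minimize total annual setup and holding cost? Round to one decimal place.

Annual demand D = 338 × 300 = 101,400.
Production build-up factor (1 − d/p) = 1 − 338/1,780 = 0.8101.
Q* = √(2DS / (H(1 − d/p))) = √(2 × 101,400 × 158 / (5.26 × 0.8101)).
= √(32,042,400 / 4.2612) ≈ 2742.187.

Q* ≈ 2,742.2 brackets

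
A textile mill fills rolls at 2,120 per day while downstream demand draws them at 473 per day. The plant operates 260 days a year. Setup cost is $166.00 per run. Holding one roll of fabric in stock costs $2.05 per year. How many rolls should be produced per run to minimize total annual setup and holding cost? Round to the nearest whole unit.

Q* ≈ 5,063 rolls

Annual demand D = 473 × 260 = 122,980.
Production build-up factor (1 − d/p) = 1 − 473/2,120 = 0.7769.
Q* = √(2DS / (H(1 − d/p))) = √(2 × 122,980 × 166 / (2.05 × 0.7769)).
= √(40,829,360 / 1.5926) ≈ 5063.263.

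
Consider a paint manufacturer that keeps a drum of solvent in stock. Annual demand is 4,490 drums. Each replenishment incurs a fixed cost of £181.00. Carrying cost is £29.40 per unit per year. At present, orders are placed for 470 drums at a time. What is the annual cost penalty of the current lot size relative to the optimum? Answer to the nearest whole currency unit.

Extra cost ≈ £1,725 per year

EOQ = √(2DS/H) = √(2 × 4,490 × 181 / 29.4) ≈ 235.13.
Cost at Q* = (D/Q*)S + (Q*/2)H = √(2DSH) ≈ £6,912.75.
Cost at Q = 470: (4,490/470)×181 + (470/2)×29.4 = £1,729.13 + £6,909.00 = £8,638.13.
Excess = £8,638.13 − £6,912.75 = £1,725.37.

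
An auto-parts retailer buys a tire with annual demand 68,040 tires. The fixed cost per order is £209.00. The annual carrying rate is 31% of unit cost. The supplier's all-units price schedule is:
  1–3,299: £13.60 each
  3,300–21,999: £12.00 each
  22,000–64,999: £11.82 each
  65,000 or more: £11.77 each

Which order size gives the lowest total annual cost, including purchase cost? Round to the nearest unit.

Q* ≈ 3,300 tires

Holding cost per unit per year at price C is H = 0.31·C.
For each price level, check whether its EOQ is feasible; otherwise the best quantity at that price is the breakpoint.
EOQ at £13.60 = 2597.3 (feasible in tier 1): TC = 68,040×£13.60 + (68,040/2597.3)×209 + (2597.3/2)×0.31×£13.60 = £936,294.16.
EOQ at £12.00 = 2765.0 < 3300, so use break Q=3300: TC = 68,040×£12.00 + (68,040/3300.0)×209 + (3300.0/2)×0.31×£12.00 = £826,927.20.
EOQ at £11.82 = 2786.0 < 22000, so use break Q=22000: TC = 68,040×£11.82 + (68,040/22000.0)×209 + (22000.0/2)×0.31×£11.82 = £845,185.38.
EOQ at £11.77 = 2791.9 < 65000, so use break Q=65000: TC = 68,040×£11.77 + (68,040/65000.0)×209 + (65000.0/2)×0.31×£11.77 = £919,632.32.
Lowest total cost is £826,927.20 at Q = 3300.0.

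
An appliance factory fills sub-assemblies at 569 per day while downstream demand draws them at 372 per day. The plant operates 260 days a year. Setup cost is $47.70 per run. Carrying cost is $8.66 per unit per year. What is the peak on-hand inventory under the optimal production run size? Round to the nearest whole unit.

I_max ≈ 607 sub-assemblies

Annual demand D = 372 × 260 = 96,720.
Production build-up factor (1 − d/p) = 1 − 372/569 = 0.3462.
Q* = √(2DS / (H(1 − d/p))) = √(2 × 96,720 × 47.7 / (8.66 × 0.3462)).
= √(9,227,088 / 2.9983) ≈ 1754.270.
Maximum inventory = Q*(1 − d/p) = 1754.270 × 0.3462 ≈ 607.366.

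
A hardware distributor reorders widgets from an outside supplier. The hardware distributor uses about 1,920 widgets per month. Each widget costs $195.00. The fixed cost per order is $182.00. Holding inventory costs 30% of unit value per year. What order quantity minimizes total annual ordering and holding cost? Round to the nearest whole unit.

Q* ≈ 379 widgets

Annual demand D = 1,920 × 12 = 23,040.
Holding cost H = 0.30 × $195.00 = $58.5000 per unit per year.
EOQ = √(2DS / H) = √(2 × 23,040 × 182 / 58.5).
= √(8,386,560 / 58.5) = √143,360 ≈ 378.629.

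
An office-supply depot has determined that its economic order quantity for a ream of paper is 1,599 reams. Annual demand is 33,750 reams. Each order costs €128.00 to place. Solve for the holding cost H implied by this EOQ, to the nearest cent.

Invert the EOQ relation Q*² = 2DS/H.
From Q* = √(2DS/H): H = 2DS / Q*² = 2 × 33,750 × 128 / 1,599² = 3.3792.

H ≈ €3.38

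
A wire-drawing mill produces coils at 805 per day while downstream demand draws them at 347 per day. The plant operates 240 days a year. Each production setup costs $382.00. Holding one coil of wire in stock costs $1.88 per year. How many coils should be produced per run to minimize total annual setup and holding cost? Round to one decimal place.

Q* ≈ 7,712.6 coils

Annual demand D = 347 × 240 = 83,280.
Production build-up factor (1 − d/p) = 1 − 347/805 = 0.5689.
Q* = √(2DS / (H(1 − d/p))) = √(2 × 83,280 × 382 / (1.88 × 0.5689)).
= √(63,625,920 / 1.0696) ≈ 7712.645.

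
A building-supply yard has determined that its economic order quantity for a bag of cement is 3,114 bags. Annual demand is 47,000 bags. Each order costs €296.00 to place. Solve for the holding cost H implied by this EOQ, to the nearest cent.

H ≈ €2.87

Squaring Q* = √(2DS/H) gives Q*² = 2DS/H.
From Q* = √(2DS/H): H = 2DS / Q*² = 2 × 47,000 × 296 / 3,114² = 2.8693.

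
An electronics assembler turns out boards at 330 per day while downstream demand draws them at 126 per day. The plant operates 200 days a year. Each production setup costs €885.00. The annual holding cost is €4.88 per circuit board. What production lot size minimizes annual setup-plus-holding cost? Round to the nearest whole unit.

Annual demand D = 126 × 200 = 25,200.
Production build-up factor (1 − d/p) = 1 − 126/330 = 0.6182.
Q* = √(2DS / (H(1 − d/p))) = √(2 × 25,200 × 885 / (4.88 × 0.6182)).
= √(44,604,000 / 3.0167) ≈ 3845.200.

Q* ≈ 3,845 boards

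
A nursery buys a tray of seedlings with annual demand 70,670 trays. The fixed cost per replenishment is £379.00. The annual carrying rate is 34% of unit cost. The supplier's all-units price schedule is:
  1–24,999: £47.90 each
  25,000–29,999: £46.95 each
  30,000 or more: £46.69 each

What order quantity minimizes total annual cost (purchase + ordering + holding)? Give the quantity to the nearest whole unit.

Holding cost per unit per year at price C is H = 0.34·C.
Candidates are each tier's EOQ (if it falls in that tier) and each price-break quantity.
EOQ at £47.90 = 1813.6 (feasible in tier 1): TC = 70,670×£47.90 + (70,670/1813.6)×379 + (1813.6/2)×0.34×£47.90 = £3,414,629.52.
EOQ at £46.95 = 1831.9 < 25000, so use break Q=25000: TC = 70,670×£46.95 + (70,670/25000.0)×379 + (25000.0/2)×0.34×£46.95 = £3,518,565.36.
EOQ at £46.69 = 1837.0 < 30000, so use break Q=30000: TC = 70,670×£46.69 + (70,670/30000.0)×379 + (30000.0/2)×0.34×£46.69 = £3,538,594.10.
Lowest total cost is £3,414,629.52 at Q = 1813.6.

Q* ≈ 1,814 trays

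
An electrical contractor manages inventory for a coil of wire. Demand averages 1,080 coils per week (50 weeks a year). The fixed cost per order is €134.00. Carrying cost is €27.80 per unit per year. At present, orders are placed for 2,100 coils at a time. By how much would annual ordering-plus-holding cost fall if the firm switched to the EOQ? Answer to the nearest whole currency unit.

Annual demand D = 1,080 × 50 = 54,000.
EOQ = √(2DS/H) = √(2 × 54,000 × 134 / 27.8) ≈ 721.51.
Cost at Q* = (D/Q*)S + (Q*/2)H = √(2DSH) ≈ €20,057.96.
Cost at Q = 2,100: (54,000/2,100)×134 + (2,100/2)×27.8 = €3,445.71 + €29,190.00 = €32,635.71.
Excess = €32,635.71 − €20,057.96 = €12,577.76.

Extra cost ≈ €12,578 per year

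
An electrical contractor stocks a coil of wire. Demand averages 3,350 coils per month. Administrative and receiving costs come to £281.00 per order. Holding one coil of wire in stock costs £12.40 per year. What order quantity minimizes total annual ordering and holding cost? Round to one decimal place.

Annual demand D = 3,350 × 12 = 40,200.
EOQ = √(2DS / H) = √(2 × 40,200 × 281 / 12.4).
= √(22,592,400 / 12.4) = √1,821,967.7419 ≈ 1349.803.

Q* ≈ 1,349.8 coils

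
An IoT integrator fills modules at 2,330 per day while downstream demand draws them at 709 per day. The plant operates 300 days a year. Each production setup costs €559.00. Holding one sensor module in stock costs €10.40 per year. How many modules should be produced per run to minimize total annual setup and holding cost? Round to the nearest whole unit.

Annual demand D = 709 × 300 = 212,700.
Production build-up factor (1 − d/p) = 1 − 709/2,330 = 0.6957.
Q* = √(2DS / (H(1 − d/p))) = √(2 × 212,700 × 559 / (10.4 × 0.6957)).
= √(237,798,600 / 7.2354) ≈ 5732.901.

Q* ≈ 5,733 modules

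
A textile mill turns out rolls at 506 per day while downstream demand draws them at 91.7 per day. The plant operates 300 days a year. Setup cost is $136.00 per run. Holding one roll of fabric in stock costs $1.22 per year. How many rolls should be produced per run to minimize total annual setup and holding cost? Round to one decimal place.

Annual demand D = 91.7 × 300 = 27,510.
Production build-up factor (1 − d/p) = 1 − 91.7/506 = 0.8188.
Q* = √(2DS / (H(1 − d/p))) = √(2 × 27,510 × 136 / (1.22 × 0.8188)).
= √(7,482,720 / 0.9989) ≈ 2736.955.

Q* ≈ 2,737.0 rolls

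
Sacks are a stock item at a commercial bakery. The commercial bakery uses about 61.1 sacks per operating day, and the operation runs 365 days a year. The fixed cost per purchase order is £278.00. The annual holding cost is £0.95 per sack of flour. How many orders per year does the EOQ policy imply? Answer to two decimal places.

N ≈ 6.17 orders per year

Annual demand D = 61.1 × 365 = 22,301.5.
Q* = √(2DS/H) = √(2 × 22,301.5 × 278 / 0.95) ≈ 3612.79.
Orders per year = D / Q* = 22,301.5 / 3612.79 ≈ 6.173.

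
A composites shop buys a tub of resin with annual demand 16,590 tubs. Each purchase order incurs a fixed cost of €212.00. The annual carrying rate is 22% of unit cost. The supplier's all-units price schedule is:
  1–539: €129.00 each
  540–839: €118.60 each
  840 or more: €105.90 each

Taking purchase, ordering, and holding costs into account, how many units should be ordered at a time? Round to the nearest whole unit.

Holding cost per unit per year at price C is H = 0.22·C.
Candidates are each tier's EOQ (if it falls in that tier) and each price-break quantity.
EOQ at €129.00 = 497.9 (feasible in tier 1): TC = 16,590×€129.00 + (16,590/497.9)×212 + (497.9/2)×0.22×€129.00 = €2,154,239.03.
EOQ at €118.60 = 519.2 < 540, so use break Q=540: TC = 16,590×€118.60 + (16,590/540.0)×212 + (540.0/2)×0.22×€118.60 = €1,981,131.95.
EOQ at €105.90 = 549.5 < 840, so use break Q=840: TC = 16,590×€105.90 + (16,590/840.0)×212 + (840.0/2)×0.22×€105.90 = €1,770,853.16.
Lowest total cost is €1,770,853.16 at Q = 840.0.

Q* ≈ 840 tubs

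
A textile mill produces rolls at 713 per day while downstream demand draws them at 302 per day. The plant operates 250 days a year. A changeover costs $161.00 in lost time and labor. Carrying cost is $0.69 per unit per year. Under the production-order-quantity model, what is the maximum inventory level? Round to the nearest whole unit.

Annual demand D = 302 × 250 = 75,500.
Production build-up factor (1 − d/p) = 1 − 302/713 = 0.5764.
Q* = √(2DS / (H(1 − d/p))) = √(2 × 75,500 × 161 / (0.69 × 0.5764)).
= √(24,311,000 / 0.3977) ≈ 7818.091.
Maximum inventory = Q*(1 − d/p) = 7818.091 × 0.5764 ≈ 4506.642.

I_max ≈ 4,507 rolls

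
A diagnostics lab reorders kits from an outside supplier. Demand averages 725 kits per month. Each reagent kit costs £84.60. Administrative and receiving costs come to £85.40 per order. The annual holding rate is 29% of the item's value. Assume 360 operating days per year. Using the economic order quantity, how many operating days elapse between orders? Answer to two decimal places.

Annual demand D = 725 × 12 = 8,700.
Holding cost H = 0.29 × £84.60 = £24.5340 per unit per year.
EOQ = √(2DS/H) = √(2 × 8,700 × 85.4 / 24.534) ≈ 246.10.
Cycle time = Q*/D × 360 = 246.10 / 8,700 × 360 ≈ 10.184 days.

T ≈ 10.18 days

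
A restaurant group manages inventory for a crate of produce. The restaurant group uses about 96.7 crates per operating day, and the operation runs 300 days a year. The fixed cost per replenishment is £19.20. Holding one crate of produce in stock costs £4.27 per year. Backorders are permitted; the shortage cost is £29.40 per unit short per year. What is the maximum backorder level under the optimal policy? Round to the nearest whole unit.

Annual demand D = 96.7 × 300 = 29,010.
With planned backorders, Q* = √(2DS/H) · √((H+B)/B).
√(2DS/H) = √(2 × 29,010 × 19.2 / 4.27) = 510.770.
√((H+B)/B) = √((4.27+29.4)/29.4) = 1.0702.
Q* ≈ 546.605.
S* = Q* · H/(H+B) = 546.605 × 4.27/33.67 ≈ 69.320.

S* ≈ 69 crates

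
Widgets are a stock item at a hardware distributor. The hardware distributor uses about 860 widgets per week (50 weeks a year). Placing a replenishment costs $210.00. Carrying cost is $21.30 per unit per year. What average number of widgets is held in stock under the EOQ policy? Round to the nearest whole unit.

Average inventory ≈ 460 widgets

Annual demand D = 860 × 50 = 43,000.
EOQ = √(2DS/H) = √(2 × 43,000 × 210 / 21.3) ≈ 920.81.
Average inventory = Q*/2 ≈ 920.81 / 2 = 460.404.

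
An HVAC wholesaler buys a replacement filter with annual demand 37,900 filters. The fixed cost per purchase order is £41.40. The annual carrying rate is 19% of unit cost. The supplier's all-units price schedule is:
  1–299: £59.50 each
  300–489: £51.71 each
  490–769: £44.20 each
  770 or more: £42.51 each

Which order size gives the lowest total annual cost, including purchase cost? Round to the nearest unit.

Holding cost per unit per year at price C is H = 0.19·C.
Candidates are each tier's EOQ (if it falls in that tier) and each price-break quantity.
Tier 1 (£59.50): EOQ = 526.9 exceeds tier's upper bound 299, so this tier is dominated.
Tier 2 (£51.71): EOQ = 565.2 exceeds tier's upper bound 489, so this tier is dominated.
EOQ at £44.20 = 611.3 (feasible in tier 3): TC = 37,900×£44.20 + (37,900/611.3)×41.4 + (611.3/2)×0.19×£44.20 = £1,680,313.61.
EOQ at £42.51 = 623.3 < 770, so use break Q=770: TC = 37,900×£42.51 + (37,900/770.0)×41.4 + (770.0/2)×0.19×£42.51 = £1,616,276.35.
Lowest total cost is £1,616,276.35 at Q = 770.0.

Q* ≈ 770 filters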